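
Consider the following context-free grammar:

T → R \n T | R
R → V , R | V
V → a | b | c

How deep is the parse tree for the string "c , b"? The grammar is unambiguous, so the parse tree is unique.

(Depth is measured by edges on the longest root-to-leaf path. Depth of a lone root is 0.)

4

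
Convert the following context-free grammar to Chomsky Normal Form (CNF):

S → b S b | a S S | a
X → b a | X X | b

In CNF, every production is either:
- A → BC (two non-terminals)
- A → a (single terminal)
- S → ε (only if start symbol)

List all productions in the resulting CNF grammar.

TB → b; TA → a; S → a; X → b; S → TB X0; X0 → S TB; S → TA X1; X1 → S S; X → TB TA; X → X X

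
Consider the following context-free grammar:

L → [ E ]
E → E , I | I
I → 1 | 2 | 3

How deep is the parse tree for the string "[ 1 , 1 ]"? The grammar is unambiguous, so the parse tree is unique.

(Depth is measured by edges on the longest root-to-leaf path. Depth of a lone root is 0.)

4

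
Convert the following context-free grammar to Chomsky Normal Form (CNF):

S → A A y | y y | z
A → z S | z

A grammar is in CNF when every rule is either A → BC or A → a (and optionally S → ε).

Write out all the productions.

TY → y; S → z; TZ → z; A → z; S → A X0; X0 → A TY; S → TY TY; A → TZ S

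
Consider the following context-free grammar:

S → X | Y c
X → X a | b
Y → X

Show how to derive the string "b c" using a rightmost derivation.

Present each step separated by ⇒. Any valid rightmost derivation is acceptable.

S ⇒ Y c ⇒ X c ⇒ b c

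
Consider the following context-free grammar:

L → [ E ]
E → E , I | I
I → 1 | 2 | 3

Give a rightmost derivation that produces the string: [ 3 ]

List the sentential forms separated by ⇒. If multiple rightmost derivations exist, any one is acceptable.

L ⇒ [ E ] ⇒ [ I ] ⇒ [ 3 ]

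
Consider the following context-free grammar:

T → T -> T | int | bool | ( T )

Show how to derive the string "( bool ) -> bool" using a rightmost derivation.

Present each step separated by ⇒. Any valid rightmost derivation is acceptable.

T ⇒ T -> T ⇒ T -> bool ⇒ ( T ) -> bool ⇒ ( bool ) -> bool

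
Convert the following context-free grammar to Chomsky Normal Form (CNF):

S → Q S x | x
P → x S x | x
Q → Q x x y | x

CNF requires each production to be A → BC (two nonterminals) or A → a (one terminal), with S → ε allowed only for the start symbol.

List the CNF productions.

TX → x; S → x; P → x; TY → y; Q → x; S → Q X0; X0 → S TX; P → TX X1; X1 → S TX; Q → Q X2; X2 → TX X3; X3 → TX TY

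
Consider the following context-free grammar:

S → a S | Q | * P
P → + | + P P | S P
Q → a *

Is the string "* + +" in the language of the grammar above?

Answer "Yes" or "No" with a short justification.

No - no valid derivation exists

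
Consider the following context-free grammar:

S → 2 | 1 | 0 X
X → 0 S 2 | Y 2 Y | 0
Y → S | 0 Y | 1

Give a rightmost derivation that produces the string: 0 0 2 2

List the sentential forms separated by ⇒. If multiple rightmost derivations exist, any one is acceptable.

S ⇒ 0 X ⇒ 0 0 S 2 ⇒ 0 0 2 2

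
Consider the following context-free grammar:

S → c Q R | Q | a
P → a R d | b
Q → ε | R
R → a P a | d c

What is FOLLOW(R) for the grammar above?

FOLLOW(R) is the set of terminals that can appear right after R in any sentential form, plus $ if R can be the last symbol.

We compute FOLLOW(R) using the standard algorithm.
FOLLOW(S) starts with {$}.
FIRST(P) = {a, b}
FIRST(Q) = {a, d, ε}
FIRST(R) = {a, d}
FIRST(S) = {a, c, d, ε}
FOLLOW(P) = {a}
FOLLOW(Q) = {$, a, d}
FOLLOW(R) = {$, a, d}
FOLLOW(S) = {$}
Therefore, FOLLOW(R) = {$, a, d}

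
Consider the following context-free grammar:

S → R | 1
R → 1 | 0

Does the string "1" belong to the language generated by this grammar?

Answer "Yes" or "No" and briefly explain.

Yes - a valid derivation exists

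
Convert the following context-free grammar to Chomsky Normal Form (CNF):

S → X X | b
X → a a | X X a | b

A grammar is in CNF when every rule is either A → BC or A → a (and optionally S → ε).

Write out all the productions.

S → b; TA → a; X → b; S → X X; X → TA TA; X → X X0; X0 → X TA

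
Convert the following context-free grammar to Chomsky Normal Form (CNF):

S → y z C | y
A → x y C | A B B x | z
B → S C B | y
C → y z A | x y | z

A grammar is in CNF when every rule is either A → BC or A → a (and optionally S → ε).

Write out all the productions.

TY → y; TZ → z; S → y; TX → x; A → z; B → y; C → z; S → TY X0; X0 → TZ C; A → TX X1; X1 → TY C; A → A X2; X2 → B X3; X3 → B TX; B → S X4; X4 → C B; C → TY X5; X5 → TZ A; C → TX TY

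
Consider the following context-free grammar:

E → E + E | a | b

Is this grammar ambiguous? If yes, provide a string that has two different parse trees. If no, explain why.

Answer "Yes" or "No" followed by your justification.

Yes - the string 'b + a + a + b' has two distinct leftmost derivations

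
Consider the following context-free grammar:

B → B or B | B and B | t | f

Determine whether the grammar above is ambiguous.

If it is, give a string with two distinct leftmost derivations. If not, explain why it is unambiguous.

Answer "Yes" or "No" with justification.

Yes - the string 'f and t and f and t or f or f' has two distinct leftmost derivations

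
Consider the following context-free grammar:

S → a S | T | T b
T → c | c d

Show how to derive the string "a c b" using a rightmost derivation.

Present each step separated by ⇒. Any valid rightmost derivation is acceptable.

S ⇒ a S ⇒ a T b ⇒ a c b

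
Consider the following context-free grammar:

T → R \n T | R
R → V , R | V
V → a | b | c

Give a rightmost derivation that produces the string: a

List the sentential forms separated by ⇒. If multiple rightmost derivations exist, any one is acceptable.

T ⇒ R ⇒ V ⇒ a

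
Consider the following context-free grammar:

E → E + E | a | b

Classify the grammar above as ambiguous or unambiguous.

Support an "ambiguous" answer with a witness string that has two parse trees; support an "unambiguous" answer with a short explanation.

Ambiguous - the string 'b + b + a + a' has two distinct parse trees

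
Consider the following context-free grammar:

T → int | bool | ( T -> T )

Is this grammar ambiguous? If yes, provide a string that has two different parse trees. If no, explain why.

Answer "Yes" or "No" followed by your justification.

No - the grammar is unambiguous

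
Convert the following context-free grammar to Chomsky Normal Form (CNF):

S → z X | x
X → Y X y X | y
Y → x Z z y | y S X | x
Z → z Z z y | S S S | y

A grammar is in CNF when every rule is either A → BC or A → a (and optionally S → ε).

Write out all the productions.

TZ → z; S → x; TY → y; X → y; TX → x; Y → x; Z → y; S → TZ X; X → Y X0; X0 → X X1; X1 → TY X; Y → TX X2; X2 → Z X3; X3 → TZ TY; Y → TY X4; X4 → S X; Z → TZ X5; X5 → Z X6; X6 → TZ TY; Z → S X7; X7 → S S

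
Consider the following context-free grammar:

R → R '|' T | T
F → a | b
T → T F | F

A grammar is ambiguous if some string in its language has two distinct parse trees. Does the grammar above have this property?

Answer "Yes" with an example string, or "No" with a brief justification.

No - the grammar is unambiguous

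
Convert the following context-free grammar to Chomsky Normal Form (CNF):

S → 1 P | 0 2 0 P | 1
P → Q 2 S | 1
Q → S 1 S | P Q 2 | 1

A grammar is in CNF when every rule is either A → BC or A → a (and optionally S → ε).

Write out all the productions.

T1 → 1; T0 → 0; T2 → 2; S → 1; P → 1; Q → 1; S → T1 P; S → T0 X0; X0 → T2 X1; X1 → T0 P; P → Q X2; X2 → T2 S; Q → S X3; X3 → T1 S; Q → P X4; X4 → Q T2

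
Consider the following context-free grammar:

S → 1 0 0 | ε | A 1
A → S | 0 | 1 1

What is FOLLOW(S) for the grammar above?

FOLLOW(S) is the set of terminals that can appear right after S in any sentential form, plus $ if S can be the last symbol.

We compute FOLLOW(S) using the standard algorithm.
FOLLOW(S) starts with {$}.
FIRST(A) = {0, 1, ε}
FIRST(S) = {0, 1, ε}
FOLLOW(A) = {1}
FOLLOW(S) = {$, 1}
Therefore, FOLLOW(S) = {$, 1}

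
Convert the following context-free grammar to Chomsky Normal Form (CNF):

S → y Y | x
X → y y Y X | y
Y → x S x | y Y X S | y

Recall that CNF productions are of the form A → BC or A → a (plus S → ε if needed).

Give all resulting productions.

TY → y; S → x; X → y; TX → x; Y → y; S → TY Y; X → TY X0; X0 → TY X1; X1 → Y X; Y → TX X2; X2 → S TX; Y → TY X3; X3 → Y X4; X4 → X S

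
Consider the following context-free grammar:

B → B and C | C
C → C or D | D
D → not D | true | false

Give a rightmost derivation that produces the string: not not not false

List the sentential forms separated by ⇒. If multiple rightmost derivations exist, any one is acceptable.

B ⇒ C ⇒ D ⇒ not D ⇒ not not D ⇒ not not not D ⇒ not not not false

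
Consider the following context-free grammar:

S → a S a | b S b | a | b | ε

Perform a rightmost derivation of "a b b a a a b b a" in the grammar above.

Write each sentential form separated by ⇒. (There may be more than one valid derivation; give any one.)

S ⇒ a S a ⇒ a b S b a ⇒ a b b S b b a ⇒ a b b a S a b b a ⇒ a b b a a a b b a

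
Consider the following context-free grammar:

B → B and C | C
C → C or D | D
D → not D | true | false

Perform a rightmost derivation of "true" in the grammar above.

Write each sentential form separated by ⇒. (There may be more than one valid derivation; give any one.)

B ⇒ C ⇒ D ⇒ true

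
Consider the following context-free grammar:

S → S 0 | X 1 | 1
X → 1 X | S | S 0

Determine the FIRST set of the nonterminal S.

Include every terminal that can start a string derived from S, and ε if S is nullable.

We compute FIRST(S) using the standard algorithm.
FIRST(S) = {1}
FIRST(X) = {1}
Therefore, FIRST(S) = {1}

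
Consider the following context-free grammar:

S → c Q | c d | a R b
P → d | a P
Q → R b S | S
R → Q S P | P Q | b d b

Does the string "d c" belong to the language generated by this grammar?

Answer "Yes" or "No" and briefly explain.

No - no valid derivation exists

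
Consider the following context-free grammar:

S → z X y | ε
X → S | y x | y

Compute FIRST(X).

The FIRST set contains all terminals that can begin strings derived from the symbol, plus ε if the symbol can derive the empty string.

We compute FIRST(X) using the standard algorithm.
FIRST(S) = {z, ε}
FIRST(X) = {y, z, ε}
Therefore, FIRST(X) = {y, z, ε}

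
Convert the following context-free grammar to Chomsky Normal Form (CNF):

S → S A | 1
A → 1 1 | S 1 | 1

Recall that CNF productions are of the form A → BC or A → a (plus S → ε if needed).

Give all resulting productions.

S → 1; T1 → 1; A → 1; S → S A; A → T1 T1; A → S T1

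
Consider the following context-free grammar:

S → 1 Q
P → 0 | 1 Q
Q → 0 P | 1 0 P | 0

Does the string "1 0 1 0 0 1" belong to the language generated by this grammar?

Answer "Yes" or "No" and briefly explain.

No - no valid derivation exists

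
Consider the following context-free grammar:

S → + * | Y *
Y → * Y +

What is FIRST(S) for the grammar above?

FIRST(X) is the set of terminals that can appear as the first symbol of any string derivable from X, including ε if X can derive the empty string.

We compute FIRST(S) using the standard algorithm.
FIRST(S) = {*, +}
FIRST(Y) = {*}
Therefore, FIRST(S) = {*, +}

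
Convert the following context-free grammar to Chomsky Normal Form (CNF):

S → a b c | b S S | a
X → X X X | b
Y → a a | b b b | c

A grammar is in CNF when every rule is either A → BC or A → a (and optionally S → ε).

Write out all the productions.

TA → a; TB → b; TC → c; S → a; X → b; Y → c; S → TA X0; X0 → TB TC; S → TB X1; X1 → S S; X → X X2; X2 → X X; Y → TA TA; Y → TB X3; X3 → TB TB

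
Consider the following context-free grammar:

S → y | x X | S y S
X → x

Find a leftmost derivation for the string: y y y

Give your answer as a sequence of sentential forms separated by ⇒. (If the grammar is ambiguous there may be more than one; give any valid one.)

S ⇒ S y S ⇒ y y S ⇒ y y y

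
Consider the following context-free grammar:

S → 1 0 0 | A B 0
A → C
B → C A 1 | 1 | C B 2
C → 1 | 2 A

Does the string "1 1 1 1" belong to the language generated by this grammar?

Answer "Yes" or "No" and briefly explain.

No - no valid derivation exists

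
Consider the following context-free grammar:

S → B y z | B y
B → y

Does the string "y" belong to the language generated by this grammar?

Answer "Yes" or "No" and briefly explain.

No - no valid derivation exists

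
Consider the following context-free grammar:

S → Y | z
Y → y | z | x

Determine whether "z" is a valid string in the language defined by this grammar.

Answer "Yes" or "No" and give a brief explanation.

Yes - a valid derivation exists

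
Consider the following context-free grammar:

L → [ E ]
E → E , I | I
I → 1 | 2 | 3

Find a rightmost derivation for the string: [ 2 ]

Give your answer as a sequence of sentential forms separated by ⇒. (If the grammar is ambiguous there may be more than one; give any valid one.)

L ⇒ [ E ] ⇒ [ I ] ⇒ [ 2 ]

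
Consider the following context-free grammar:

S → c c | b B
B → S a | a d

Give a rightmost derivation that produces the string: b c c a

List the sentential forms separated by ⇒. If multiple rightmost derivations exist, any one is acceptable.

S ⇒ b B ⇒ b S a ⇒ b c c a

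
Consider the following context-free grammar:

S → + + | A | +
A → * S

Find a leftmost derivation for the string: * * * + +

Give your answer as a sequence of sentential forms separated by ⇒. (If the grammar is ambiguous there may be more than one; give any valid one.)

S ⇒ A ⇒ * S ⇒ * A ⇒ * * S ⇒ * * A ⇒ * * * S ⇒ * * * + +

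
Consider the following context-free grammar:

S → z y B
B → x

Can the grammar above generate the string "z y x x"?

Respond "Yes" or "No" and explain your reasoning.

No - no valid derivation exists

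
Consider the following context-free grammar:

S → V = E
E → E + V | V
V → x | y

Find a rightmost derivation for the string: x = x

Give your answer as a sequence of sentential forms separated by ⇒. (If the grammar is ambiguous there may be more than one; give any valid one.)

S ⇒ V = E ⇒ V = V ⇒ V = x ⇒ x = x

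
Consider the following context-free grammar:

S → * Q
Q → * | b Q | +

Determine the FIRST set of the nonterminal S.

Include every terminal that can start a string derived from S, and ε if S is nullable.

We compute FIRST(S) using the standard algorithm.
FIRST(Q) = {*, +, b}
FIRST(S) = {*}
Therefore, FIRST(S) = {*}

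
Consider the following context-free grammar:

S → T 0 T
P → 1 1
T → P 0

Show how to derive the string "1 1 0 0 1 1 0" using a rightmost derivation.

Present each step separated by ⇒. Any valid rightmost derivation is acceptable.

S ⇒ T 0 T ⇒ T 0 P 0 ⇒ T 0 1 1 0 ⇒ P 0 0 1 1 0 ⇒ 1 1 0 0 1 1 0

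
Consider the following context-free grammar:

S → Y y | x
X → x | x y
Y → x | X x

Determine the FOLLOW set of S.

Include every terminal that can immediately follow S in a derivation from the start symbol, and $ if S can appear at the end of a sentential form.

We compute FOLLOW(S) using the standard algorithm.
FOLLOW(S) starts with {$}.
FIRST(S) = {x}
FIRST(X) = {x}
FIRST(Y) = {x}
FOLLOW(S) = {$}
FOLLOW(X) = {x}
FOLLOW(Y) = {y}
Therefore, FOLLOW(S) = {$}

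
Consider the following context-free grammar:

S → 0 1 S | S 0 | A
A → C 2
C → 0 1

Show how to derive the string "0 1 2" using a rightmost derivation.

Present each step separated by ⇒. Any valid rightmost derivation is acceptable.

S ⇒ A ⇒ C 2 ⇒ 0 1 2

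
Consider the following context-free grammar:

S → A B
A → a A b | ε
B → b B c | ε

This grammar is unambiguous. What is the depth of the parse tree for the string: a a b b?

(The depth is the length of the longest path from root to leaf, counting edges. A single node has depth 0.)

4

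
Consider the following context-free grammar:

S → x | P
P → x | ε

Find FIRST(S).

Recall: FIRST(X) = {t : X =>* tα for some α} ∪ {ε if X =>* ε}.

We compute FIRST(S) using the standard algorithm.
FIRST(P) = {x, ε}
FIRST(S) = {x, ε}
Therefore, FIRST(S) = {x, ε}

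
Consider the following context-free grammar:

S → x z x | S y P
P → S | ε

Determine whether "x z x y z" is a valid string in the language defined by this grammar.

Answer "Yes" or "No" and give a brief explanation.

No - no valid derivation exists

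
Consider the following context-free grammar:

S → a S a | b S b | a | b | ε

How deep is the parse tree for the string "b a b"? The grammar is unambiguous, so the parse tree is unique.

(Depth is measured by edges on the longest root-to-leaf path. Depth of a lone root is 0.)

2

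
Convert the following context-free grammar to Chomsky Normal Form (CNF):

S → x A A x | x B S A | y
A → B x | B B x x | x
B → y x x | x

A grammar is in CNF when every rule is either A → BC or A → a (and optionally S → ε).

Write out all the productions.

TX → x; S → y; A → x; TY → y; B → x; S → TX X0; X0 → A X1; X1 → A TX; S → TX X2; X2 → B X3; X3 → S A; A → B TX; A → B X4; X4 → B X5; X5 → TX TX; B → TY X6; X6 → TX TX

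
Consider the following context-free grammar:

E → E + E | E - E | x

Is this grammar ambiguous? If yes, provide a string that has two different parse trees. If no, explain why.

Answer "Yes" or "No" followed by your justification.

Yes - the string 'x + x - x - x' has two distinct leftmost derivations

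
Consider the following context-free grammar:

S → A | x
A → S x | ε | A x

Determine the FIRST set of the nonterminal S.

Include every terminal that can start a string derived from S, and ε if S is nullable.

We compute FIRST(S) using the standard algorithm.
FIRST(A) = {x, ε}
FIRST(S) = {x, ε}
Therefore, FIRST(S) = {x, ε}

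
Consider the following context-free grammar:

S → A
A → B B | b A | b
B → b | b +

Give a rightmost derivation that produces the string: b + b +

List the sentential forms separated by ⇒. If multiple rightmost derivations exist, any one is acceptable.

S ⇒ A ⇒ B B ⇒ B b + ⇒ b + b +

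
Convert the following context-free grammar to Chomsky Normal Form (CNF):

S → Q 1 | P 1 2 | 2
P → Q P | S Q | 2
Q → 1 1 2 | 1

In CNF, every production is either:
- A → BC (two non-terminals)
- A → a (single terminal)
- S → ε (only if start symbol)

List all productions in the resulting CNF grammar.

T1 → 1; T2 → 2; S → 2; P → 2; Q → 1; S → Q T1; S → P X0; X0 → T1 T2; P → Q P; P → S Q; Q → T1 X1; X1 → T1 T2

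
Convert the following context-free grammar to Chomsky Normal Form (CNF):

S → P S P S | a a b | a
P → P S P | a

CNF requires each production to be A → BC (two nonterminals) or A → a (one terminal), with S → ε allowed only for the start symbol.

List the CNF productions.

TA → a; TB → b; S → a; P → a; S → P X0; X0 → S X1; X1 → P S; S → TA X2; X2 → TA TB; P → P X3; X3 → S P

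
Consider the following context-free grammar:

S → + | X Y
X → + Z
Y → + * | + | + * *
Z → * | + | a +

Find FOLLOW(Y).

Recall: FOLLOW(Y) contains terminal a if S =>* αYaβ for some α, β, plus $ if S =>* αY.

We compute FOLLOW(Y) using the standard algorithm.
FOLLOW(S) starts with {$}.
FIRST(S) = {+}
FIRST(X) = {+}
FIRST(Y) = {+}
FIRST(Z) = {*, +, a}
FOLLOW(S) = {$}
FOLLOW(X) = {+}
FOLLOW(Y) = {$}
FOLLOW(Z) = {+}
Therefore, FOLLOW(Y) = {$}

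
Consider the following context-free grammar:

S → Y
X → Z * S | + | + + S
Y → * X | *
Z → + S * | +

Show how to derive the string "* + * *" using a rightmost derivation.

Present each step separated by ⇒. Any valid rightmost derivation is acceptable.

S ⇒ Y ⇒ * X ⇒ * Z * S ⇒ * Z * Y ⇒ * Z * * ⇒ * + * *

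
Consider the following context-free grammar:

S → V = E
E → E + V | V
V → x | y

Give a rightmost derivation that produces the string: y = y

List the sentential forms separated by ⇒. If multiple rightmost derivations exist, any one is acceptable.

S ⇒ V = E ⇒ V = V ⇒ V = y ⇒ y = y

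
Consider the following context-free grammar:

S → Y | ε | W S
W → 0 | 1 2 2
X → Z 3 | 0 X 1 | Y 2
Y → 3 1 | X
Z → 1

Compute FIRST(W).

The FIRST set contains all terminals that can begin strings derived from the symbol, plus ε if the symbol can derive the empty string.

We compute FIRST(W) using the standard algorithm.
FIRST(S) = {0, 1, 3, ε}
FIRST(W) = {0, 1}
FIRST(X) = {0, 1, 3}
FIRST(Y) = {0, 1, 3}
FIRST(Z) = {1}
Therefore, FIRST(W) = {0, 1}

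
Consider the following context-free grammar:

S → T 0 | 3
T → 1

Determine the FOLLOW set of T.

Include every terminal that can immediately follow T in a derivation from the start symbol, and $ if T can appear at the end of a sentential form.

We compute FOLLOW(T) using the standard algorithm.
FOLLOW(S) starts with {$}.
FIRST(S) = {1, 3}
FIRST(T) = {1}
FOLLOW(S) = {$}
FOLLOW(T) = {0}
Therefore, FOLLOW(T) = {0}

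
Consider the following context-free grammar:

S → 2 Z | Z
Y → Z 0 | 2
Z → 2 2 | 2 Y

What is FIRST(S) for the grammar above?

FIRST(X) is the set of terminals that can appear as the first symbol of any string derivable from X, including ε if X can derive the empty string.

We compute FIRST(S) using the standard algorithm.
FIRST(S) = {2}
FIRST(Y) = {2}
FIRST(Z) = {2}
Therefore, FIRST(S) = {2}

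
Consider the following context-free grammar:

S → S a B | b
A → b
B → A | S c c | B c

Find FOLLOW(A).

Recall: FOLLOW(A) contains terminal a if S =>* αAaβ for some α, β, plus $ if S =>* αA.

We compute FOLLOW(A) using the standard algorithm.
FOLLOW(S) starts with {$}.
FIRST(A) = {b}
FIRST(B) = {b}
FIRST(S) = {b}
FOLLOW(A) = {$, a, c}
FOLLOW(B) = {$, a, c}
FOLLOW(S) = {$, a, c}
Therefore, FOLLOW(A) = {$, a, c}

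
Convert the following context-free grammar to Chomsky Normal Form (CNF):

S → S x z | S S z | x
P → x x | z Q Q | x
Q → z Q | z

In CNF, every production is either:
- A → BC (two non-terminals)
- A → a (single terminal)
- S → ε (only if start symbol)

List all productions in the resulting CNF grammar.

TX → x; TZ → z; S → x; P → x; Q → z; S → S X0; X0 → TX TZ; S → S X1; X1 → S TZ; P → TX TX; P → TZ X2; X2 → Q Q; Q → TZ Q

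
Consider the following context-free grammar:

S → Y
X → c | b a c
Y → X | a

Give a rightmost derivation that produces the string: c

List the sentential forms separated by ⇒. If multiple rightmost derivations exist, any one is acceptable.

S ⇒ Y ⇒ X ⇒ c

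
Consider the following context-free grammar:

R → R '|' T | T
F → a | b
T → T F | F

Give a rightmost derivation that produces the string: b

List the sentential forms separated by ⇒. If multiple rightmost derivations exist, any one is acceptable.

R ⇒ T ⇒ F ⇒ b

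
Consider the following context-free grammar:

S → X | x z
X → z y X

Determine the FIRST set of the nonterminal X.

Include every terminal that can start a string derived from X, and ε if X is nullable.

We compute FIRST(X) using the standard algorithm.
FIRST(S) = {x, z}
FIRST(X) = {z}
Therefore, FIRST(X) = {z}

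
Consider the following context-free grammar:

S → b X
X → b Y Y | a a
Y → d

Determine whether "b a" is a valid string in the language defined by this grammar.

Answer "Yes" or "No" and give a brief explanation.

No - no valid derivation exists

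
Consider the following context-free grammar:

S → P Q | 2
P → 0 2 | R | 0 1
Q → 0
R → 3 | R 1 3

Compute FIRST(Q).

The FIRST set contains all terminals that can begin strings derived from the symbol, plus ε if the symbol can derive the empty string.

We compute FIRST(Q) using the standard algorithm.
FIRST(P) = {0, 3}
FIRST(Q) = {0}
FIRST(R) = {3}
FIRST(S) = {0, 2, 3}
Therefore, FIRST(Q) = {0}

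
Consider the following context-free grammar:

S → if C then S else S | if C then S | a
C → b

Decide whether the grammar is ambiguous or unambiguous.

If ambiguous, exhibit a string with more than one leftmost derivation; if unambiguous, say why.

Ambiguous - the string 'if b then if b then if b then a else a else a' has two distinct leftmost derivations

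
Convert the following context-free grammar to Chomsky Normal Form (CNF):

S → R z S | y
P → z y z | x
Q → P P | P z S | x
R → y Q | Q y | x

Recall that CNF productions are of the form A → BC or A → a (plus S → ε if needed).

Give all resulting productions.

TZ → z; S → y; TY → y; P → x; Q → x; R → x; S → R X0; X0 → TZ S; P → TZ X1; X1 → TY TZ; Q → P P; Q → P X2; X2 → TZ S; R → TY Q; R → Q TY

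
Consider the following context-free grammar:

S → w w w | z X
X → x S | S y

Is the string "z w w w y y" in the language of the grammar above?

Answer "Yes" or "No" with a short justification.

No - no valid derivation exists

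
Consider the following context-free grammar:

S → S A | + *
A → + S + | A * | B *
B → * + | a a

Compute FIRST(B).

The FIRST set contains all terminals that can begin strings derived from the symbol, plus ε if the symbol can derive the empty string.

We compute FIRST(B) using the standard algorithm.
FIRST(A) = {*, +, a}
FIRST(B) = {*, a}
FIRST(S) = {+}
Therefore, FIRST(B) = {*, a}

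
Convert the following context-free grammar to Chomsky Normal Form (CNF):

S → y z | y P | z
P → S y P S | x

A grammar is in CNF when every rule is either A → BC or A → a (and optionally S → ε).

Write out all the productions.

TY → y; TZ → z; S → z; P → x; S → TY TZ; S → TY P; P → S X0; X0 → TY X1; X1 → P S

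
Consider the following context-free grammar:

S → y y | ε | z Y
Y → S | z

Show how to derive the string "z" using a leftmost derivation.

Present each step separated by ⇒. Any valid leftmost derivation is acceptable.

S ⇒ z Y ⇒ z S ⇒ z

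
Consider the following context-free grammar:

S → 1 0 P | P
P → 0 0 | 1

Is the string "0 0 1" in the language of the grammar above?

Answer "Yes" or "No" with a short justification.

No - no valid derivation exists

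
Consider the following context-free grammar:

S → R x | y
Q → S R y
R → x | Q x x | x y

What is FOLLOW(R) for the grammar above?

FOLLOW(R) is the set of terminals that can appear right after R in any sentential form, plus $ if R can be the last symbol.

We compute FOLLOW(R) using the standard algorithm.
FOLLOW(S) starts with {$}.
FIRST(Q) = {x, y}
FIRST(R) = {x, y}
FIRST(S) = {x, y}
FOLLOW(Q) = {x}
FOLLOW(R) = {x, y}
FOLLOW(S) = {$, x, y}
Therefore, FOLLOW(R) = {x, y}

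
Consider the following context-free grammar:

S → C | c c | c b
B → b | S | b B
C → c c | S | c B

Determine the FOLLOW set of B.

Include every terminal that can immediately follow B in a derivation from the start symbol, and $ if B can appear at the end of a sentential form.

We compute FOLLOW(B) using the standard algorithm.
FOLLOW(S) starts with {$}.
FIRST(B) = {b, c}
FIRST(C) = {c}
FIRST(S) = {c}
FOLLOW(B) = {$}
FOLLOW(C) = {$}
FOLLOW(S) = {$}
Therefore, FOLLOW(B) = {$}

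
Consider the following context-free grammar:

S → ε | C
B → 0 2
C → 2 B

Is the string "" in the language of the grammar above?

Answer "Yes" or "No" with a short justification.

Yes - a valid derivation exists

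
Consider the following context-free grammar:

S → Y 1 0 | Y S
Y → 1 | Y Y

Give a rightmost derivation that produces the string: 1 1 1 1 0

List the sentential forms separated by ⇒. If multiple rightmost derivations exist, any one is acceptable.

S ⇒ Y 1 0 ⇒ Y Y 1 0 ⇒ Y 1 1 0 ⇒ Y Y 1 1 0 ⇒ Y 1 1 1 0 ⇒ 1 1 1 1 0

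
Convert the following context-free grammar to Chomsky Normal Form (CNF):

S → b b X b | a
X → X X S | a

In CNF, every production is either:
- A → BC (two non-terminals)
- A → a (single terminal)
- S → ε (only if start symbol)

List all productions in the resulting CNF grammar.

TB → b; S → a; X → a; S → TB X0; X0 → TB X1; X1 → X TB; X → X X2; X2 → X S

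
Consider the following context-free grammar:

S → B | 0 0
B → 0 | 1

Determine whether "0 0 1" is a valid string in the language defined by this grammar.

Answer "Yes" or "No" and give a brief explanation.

No - no valid derivation exists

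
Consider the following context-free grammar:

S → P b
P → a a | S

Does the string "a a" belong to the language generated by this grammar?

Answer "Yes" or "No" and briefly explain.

No - no valid derivation exists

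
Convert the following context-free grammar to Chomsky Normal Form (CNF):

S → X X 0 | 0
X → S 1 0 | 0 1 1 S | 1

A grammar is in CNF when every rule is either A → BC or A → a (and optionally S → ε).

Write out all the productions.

T0 → 0; S → 0; T1 → 1; X → 1; S → X X0; X0 → X T0; X → S X1; X1 → T1 T0; X → T0 X2; X2 → T1 X3; X3 → T1 S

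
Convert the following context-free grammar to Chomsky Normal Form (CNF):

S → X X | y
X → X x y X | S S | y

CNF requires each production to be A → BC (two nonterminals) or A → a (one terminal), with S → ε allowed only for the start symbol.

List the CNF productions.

S → y; TX → x; TY → y; X → y; S → X X; X → X X0; X0 → TX X1; X1 → TY X; X → S S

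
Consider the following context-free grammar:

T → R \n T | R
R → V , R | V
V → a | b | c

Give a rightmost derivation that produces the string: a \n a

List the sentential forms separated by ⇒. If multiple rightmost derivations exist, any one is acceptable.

T ⇒ R \n T ⇒ R \n R ⇒ R \n V ⇒ R \n a ⇒ V \n a ⇒ a \n a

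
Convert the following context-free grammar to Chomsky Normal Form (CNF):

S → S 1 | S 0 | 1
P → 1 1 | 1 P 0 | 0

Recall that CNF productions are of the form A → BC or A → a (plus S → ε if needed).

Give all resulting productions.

T1 → 1; T0 → 0; S → 1; P → 0; S → S T1; S → S T0; P → T1 T1; P → T1 X0; X0 → P T0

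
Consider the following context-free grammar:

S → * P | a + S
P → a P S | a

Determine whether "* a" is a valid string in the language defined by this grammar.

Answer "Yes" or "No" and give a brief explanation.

Yes - a valid derivation exists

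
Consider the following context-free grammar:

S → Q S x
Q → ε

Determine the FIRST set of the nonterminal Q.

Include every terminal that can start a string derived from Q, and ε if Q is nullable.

We compute FIRST(Q) using the standard algorithm.
FIRST(Q) = {ε}
FIRST(S) = {}
Therefore, FIRST(Q) = {ε}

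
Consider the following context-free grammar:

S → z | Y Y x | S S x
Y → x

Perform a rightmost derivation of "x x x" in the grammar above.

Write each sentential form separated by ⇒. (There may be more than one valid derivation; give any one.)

S ⇒ Y Y x ⇒ Y x x ⇒ x x x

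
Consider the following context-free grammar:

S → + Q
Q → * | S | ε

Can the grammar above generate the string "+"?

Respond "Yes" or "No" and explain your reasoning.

Yes - a valid derivation exists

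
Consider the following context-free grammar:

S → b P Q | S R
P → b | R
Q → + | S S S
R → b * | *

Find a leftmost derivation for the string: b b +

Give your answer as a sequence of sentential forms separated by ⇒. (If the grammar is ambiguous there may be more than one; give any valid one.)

S ⇒ b P Q ⇒ b b Q ⇒ b b +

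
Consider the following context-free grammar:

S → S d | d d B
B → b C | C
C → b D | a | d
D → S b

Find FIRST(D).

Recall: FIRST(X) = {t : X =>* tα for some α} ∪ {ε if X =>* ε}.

We compute FIRST(D) using the standard algorithm.
FIRST(B) = {a, b, d}
FIRST(C) = {a, b, d}
FIRST(D) = {d}
FIRST(S) = {d}
Therefore, FIRST(D) = {d}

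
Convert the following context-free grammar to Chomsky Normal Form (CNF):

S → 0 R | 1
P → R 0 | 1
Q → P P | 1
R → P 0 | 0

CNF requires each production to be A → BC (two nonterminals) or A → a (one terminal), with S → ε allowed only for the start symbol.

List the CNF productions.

T0 → 0; S → 1; P → 1; Q → 1; R → 0; S → T0 R; P → R T0; Q → P P; R → P T0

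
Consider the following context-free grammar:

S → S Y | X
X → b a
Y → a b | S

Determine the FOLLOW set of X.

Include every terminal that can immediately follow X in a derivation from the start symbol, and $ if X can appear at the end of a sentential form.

We compute FOLLOW(X) using the standard algorithm.
FOLLOW(S) starts with {$}.
FIRST(S) = {b}
FIRST(X) = {b}
FIRST(Y) = {a, b}
FOLLOW(S) = {$, a, b}
FOLLOW(X) = {$, a, b}
FOLLOW(Y) = {$, a, b}
Therefore, FOLLOW(X) = {$, a, b}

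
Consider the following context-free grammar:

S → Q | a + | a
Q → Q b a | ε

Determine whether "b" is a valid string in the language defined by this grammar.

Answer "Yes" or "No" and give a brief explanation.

No - no valid derivation exists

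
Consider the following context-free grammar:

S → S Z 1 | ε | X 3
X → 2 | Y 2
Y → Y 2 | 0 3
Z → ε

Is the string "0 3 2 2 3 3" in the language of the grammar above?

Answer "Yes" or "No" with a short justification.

No - no valid derivation exists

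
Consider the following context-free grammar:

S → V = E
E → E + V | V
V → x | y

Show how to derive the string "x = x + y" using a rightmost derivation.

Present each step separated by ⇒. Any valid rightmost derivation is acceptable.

S ⇒ V = E ⇒ V = E + V ⇒ V = E + y ⇒ V = V + y ⇒ V = x + y ⇒ x = x + y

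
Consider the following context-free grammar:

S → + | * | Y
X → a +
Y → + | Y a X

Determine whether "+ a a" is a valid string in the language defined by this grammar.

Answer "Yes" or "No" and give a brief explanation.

No - no valid derivation exists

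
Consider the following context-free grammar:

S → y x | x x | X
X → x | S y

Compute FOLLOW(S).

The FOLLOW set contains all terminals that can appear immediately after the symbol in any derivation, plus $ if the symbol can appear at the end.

We compute FOLLOW(S) using the standard algorithm.
FOLLOW(S) starts with {$}.
FIRST(S) = {x, y}
FIRST(X) = {x, y}
FOLLOW(S) = {$, y}
FOLLOW(X) = {$, y}
Therefore, FOLLOW(S) = {$, y}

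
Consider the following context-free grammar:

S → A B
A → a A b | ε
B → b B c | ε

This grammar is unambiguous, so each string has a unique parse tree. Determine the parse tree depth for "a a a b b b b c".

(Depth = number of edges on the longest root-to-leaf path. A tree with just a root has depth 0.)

5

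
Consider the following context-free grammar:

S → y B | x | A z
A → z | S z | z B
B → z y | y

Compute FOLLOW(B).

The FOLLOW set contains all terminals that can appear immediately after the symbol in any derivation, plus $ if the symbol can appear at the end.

We compute FOLLOW(B) using the standard algorithm.
FOLLOW(S) starts with {$}.
FIRST(A) = {x, y, z}
FIRST(B) = {y, z}
FIRST(S) = {x, y, z}
FOLLOW(A) = {z}
FOLLOW(B) = {$, z}
FOLLOW(S) = {$, z}
Therefore, FOLLOW(B) = {$, z}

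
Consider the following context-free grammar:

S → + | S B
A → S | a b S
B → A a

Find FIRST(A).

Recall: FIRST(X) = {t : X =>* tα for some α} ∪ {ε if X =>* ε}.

We compute FIRST(A) using the standard algorithm.
FIRST(A) = {+, a}
FIRST(B) = {+, a}
FIRST(S) = {+}
Therefore, FIRST(A) = {+, a}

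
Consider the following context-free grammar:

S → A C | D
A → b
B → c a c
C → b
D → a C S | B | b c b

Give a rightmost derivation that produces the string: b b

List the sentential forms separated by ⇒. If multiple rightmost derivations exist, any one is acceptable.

S ⇒ A C ⇒ A b ⇒ b b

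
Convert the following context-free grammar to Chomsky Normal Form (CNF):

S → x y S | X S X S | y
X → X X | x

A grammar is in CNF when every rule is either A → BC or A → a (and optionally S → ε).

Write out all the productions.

TX → x; TY → y; S → y; X → x; S → TX X0; X0 → TY S; S → X X1; X1 → S X2; X2 → X S; X → X X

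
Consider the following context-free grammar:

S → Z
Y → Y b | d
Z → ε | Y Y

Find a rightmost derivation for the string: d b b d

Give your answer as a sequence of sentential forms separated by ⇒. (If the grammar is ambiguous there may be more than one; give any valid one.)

S ⇒ Z ⇒ Y Y ⇒ Y d ⇒ Y b d ⇒ Y b b d ⇒ d b b d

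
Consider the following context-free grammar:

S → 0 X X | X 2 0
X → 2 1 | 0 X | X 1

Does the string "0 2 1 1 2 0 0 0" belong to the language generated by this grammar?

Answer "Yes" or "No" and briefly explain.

No - no valid derivation exists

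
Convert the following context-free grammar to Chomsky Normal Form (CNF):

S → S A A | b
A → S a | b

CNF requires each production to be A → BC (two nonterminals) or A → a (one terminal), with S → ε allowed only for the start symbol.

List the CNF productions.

S → b; TA → a; A → b; S → S X0; X0 → A A; A → S TA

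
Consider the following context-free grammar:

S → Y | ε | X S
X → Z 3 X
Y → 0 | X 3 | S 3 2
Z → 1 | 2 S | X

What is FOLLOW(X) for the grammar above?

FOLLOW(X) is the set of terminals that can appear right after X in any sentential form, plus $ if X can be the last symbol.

We compute FOLLOW(X) using the standard algorithm.
FOLLOW(S) starts with {$}.
FIRST(S) = {0, 1, 2, 3, ε}
FIRST(X) = {1, 2}
FIRST(Y) = {0, 1, 2, 3}
FIRST(Z) = {1, 2}
FOLLOW(S) = {$, 3}
FOLLOW(X) = {$, 0, 1, 2, 3}
FOLLOW(Y) = {$, 3}
FOLLOW(Z) = {3}
Therefore, FOLLOW(X) = {$, 0, 1, 2, 3}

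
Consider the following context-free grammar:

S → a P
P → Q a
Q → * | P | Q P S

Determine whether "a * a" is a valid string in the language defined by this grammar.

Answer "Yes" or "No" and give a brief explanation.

Yes - a valid derivation exists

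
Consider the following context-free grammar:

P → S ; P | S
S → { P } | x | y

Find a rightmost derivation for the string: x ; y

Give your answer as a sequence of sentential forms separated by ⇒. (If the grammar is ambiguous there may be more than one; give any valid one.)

P ⇒ S ; P ⇒ S ; S ⇒ S ; y ⇒ x ; y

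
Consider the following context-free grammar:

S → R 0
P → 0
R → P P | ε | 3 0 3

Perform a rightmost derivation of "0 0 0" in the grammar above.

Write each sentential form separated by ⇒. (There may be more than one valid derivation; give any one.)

S ⇒ R 0 ⇒ P P 0 ⇒ P 0 0 ⇒ 0 0 0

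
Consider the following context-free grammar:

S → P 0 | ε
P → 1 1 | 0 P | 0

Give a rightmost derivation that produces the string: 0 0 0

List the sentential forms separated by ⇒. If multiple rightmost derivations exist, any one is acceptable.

S ⇒ P 0 ⇒ 0 P 0 ⇒ 0 0 0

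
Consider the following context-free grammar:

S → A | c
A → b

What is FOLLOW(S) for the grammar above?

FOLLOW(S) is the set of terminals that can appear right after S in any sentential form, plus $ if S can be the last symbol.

We compute FOLLOW(S) using the standard algorithm.
FOLLOW(S) starts with {$}.
FIRST(A) = {b}
FIRST(S) = {b, c}
FOLLOW(A) = {$}
FOLLOW(S) = {$}
Therefore, FOLLOW(S) = {$}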